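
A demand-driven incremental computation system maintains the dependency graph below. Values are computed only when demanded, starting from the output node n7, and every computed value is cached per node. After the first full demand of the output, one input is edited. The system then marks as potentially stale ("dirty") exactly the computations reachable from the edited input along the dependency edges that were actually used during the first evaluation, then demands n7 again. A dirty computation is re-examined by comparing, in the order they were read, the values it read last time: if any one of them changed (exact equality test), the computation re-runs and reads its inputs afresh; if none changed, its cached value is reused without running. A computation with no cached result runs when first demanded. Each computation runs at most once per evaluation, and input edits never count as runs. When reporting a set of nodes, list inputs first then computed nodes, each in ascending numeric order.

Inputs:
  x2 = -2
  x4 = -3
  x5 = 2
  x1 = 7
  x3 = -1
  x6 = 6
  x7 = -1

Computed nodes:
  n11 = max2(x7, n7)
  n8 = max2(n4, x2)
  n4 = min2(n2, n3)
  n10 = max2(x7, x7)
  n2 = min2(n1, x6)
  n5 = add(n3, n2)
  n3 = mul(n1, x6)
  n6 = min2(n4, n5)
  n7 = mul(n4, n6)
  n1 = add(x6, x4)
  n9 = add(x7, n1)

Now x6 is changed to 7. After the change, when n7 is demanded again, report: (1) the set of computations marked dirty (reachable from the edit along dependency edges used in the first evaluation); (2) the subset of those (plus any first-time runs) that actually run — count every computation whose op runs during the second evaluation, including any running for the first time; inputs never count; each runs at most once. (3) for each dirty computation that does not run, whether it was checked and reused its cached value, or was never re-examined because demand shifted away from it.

Marked dirty: n1, n2, n3, n4, n5, n6, n7.
Computations that run: n1, n2, n3, n4, n5, n6, n7 — 7 in total.
Every dirty computation ran.

First evaluation (everything demanded from the output):
  n1 = add(6, -3) = 3
  n2 = min2(3, 6) = 3
  n3 = mul(3, 6) = 18
  n4 = min2(3, 18) = 3
  n5 = add(18, 3) = 21
  n6 = min2(3, 21) = 3
  n7 = mul(3, 3) = 9

Propagation after the edit:
  n1: runs — x6 6->7; result 4.
  n2: runs — n1 3->4; x6 6->7; result 4.
  n3: runs — n1 3->4; x6 6->7; result 28.
  n4: runs — n2 3->4; n3 18->28; result 4.
  n5: runs — n3 18->28; n2 3->4; result 32.
  n6: runs — n4 3->4; n5 21->32; result 4.
  n7: runs — n4 3->4; n6 3->4; result 16.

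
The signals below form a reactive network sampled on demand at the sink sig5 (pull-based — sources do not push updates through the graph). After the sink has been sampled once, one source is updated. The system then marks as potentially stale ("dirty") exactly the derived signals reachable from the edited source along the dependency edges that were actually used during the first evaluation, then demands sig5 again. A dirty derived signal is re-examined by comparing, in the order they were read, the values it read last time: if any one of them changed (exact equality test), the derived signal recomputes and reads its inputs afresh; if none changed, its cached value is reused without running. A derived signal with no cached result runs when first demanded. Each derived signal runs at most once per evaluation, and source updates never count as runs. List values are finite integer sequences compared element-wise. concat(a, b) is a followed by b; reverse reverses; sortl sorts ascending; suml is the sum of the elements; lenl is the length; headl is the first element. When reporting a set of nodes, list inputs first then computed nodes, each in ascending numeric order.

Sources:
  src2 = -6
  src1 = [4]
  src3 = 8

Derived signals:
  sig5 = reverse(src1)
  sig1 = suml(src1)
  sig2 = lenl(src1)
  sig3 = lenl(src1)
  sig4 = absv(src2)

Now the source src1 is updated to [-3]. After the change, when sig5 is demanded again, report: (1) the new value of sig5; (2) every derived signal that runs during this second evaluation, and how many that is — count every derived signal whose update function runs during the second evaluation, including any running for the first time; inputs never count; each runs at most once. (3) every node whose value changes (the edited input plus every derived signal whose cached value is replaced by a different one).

Initial pass — values computed on the first demand:
  sig5 = reverse([4]) = [4]

Second demand — change propagation:
  sig5: re-runs because src1 [4]->[-3]; new result [-3].

sig5 now evaluates to [-3].
Run set: sig5 (1 run).
Changed values: src1, sig5.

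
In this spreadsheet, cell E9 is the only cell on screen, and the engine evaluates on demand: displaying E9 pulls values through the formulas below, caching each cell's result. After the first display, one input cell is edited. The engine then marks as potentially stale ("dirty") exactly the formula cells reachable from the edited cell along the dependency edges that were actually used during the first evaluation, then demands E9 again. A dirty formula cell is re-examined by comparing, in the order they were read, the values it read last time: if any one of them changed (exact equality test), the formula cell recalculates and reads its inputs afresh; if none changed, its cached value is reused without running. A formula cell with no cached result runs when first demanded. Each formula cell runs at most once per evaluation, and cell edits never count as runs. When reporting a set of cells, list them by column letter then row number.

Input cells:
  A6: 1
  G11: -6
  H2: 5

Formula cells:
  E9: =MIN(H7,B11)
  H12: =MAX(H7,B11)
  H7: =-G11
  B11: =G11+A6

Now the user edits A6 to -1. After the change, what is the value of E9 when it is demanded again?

E9 now evaluates to -7.

Initial pass — values computed on the first demand:
  B11 = -6 + 1 = -5
  H7 = -(-6) = 6
  E9 = MIN(6, -5) = -5

Second demand — change propagation:
  B11: re-runs because A6 1->-1; new result -7.
  E9: re-runs because B11 -5->-7; new result -7.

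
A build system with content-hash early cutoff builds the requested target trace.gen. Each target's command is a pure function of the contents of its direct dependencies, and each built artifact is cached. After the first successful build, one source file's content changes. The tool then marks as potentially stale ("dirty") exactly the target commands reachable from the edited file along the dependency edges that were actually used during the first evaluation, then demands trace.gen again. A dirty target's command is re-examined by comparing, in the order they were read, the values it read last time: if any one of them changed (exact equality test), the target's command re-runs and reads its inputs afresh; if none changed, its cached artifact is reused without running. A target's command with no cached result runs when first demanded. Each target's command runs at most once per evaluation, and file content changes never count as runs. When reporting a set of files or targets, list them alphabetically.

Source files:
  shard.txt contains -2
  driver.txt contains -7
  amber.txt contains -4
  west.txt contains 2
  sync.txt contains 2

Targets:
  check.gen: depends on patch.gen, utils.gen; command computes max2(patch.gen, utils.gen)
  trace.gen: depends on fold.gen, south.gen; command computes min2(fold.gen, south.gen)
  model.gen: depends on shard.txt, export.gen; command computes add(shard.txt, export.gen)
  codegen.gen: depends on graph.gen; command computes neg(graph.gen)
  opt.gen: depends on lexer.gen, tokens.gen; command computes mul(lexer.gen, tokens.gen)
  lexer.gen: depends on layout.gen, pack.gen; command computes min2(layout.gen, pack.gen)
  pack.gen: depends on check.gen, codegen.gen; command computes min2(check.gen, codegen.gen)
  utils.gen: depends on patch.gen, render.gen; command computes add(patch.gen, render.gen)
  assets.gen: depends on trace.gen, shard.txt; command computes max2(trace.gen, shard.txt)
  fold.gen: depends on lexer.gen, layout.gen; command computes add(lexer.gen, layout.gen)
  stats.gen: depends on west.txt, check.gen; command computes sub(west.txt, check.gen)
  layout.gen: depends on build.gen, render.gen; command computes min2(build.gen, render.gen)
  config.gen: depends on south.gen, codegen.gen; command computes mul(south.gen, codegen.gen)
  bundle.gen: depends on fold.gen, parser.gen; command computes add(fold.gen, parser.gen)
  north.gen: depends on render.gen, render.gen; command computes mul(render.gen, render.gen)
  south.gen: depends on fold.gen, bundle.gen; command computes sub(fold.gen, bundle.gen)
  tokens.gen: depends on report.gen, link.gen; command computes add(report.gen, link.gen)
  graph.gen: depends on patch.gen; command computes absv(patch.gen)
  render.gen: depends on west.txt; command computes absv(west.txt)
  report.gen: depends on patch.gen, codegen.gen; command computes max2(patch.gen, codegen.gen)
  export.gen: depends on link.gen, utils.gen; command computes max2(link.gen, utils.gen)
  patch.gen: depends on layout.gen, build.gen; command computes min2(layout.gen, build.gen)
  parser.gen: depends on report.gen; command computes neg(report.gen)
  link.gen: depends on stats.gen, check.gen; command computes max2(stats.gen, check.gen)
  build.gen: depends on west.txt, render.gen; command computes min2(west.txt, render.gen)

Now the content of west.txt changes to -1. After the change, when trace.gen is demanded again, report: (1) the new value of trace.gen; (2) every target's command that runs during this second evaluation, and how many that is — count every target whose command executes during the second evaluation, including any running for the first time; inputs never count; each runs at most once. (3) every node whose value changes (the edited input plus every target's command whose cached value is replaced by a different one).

First evaluation (everything demanded from the output):
  render.gen = absv(2) = 2
  build.gen = min2(2, 2) = 2
  layout.gen = min2(2, 2) = 2
  patch.gen = min2(2, 2) = 2
  graph.gen = absv(2) = 2
  codegen.gen = neg(2) = -2
  report.gen = max2(2, -2) = 2
  parser.gen = neg(2) = -2
  utils.gen = add(2, 2) = 4
  check.gen = max2(2, 4) = 4
  pack.gen = min2(4, -2) = -2
  lexer.gen = min2(2, -2) = -2
  fold.gen = add(-2, 2) = 0
  bundle.gen = add(0, -2) = -2
  south.gen = sub(0, -2) = 2
  trace.gen = min2(0, 2) = 0

Propagation after the edit:
  render.gen: runs — west.txt 2->-1; result 1.
  build.gen: runs — west.txt 2->-1; render.gen 2->1; result -1.
  layout.gen: runs — build.gen 2->-1; render.gen 2->1; result -1.
  patch.gen: runs — layout.gen 2->-1; build.gen 2->-1; result -1.
  graph.gen: runs — patch.gen 2->-1; result 1.
  codegen.gen: runs — graph.gen 2->1; result -1.
  report.gen: runs — patch.gen 2->-1; codegen.gen -2->-1; result -1.
  parser.gen: runs — report.gen 2->-1; result 1.
  utils.gen: runs — patch.gen 2->-1; render.gen 2->1; result 0.
  check.gen: runs — patch.gen 2->-1; utils.gen 4->0; result 0.
  pack.gen: runs — check.gen 4->0; codegen.gen -2->-1; result -1.
  lexer.gen: runs — layout.gen 2->-1; pack.gen -2->-1; result -1.
  fold.gen: runs — lexer.gen -2->-1; layout.gen 2->-1; result -2.
  bundle.gen: runs — fold.gen 0->-2; parser.gen -2->1; result -1.
  south.gen: runs — fold.gen 0->-2; bundle.gen -2->-1; result -1.
  trace.gen: runs — fold.gen 0->-2; south.gen 2->-1; result -2.

New value of trace.gen: -2.
Target commands that run: build.gen, bundle.gen, check.gen, codegen.gen, fold.gen, graph.gen, layout.gen, lexer.gen, pack.gen, parser.gen, patch.gen, render.gen, report.gen, south.gen, trace.gen, utils.gen — 16 in total.
Values that change: build.gen, bundle.gen, check.gen, codegen.gen, fold.gen, graph.gen, layout.gen, lexer.gen, pack.gen, parser.gen, patch.gen, render.gen, report.gen, south.gen, trace.gen, utils.gen, west.txt.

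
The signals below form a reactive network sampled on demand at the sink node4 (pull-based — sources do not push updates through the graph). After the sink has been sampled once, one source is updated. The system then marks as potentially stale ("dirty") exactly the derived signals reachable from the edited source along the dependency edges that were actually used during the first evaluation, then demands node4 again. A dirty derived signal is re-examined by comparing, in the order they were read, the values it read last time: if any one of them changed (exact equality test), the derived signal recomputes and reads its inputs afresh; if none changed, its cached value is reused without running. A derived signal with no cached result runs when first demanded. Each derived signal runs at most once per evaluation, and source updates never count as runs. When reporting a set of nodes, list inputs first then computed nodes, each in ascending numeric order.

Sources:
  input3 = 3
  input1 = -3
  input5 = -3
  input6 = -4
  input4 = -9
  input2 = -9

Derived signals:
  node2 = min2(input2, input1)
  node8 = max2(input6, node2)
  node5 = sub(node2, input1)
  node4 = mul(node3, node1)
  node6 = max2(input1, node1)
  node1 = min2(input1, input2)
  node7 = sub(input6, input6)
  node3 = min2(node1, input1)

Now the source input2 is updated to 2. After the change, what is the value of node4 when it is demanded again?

node4 now evaluates to 9.

Initial pass — values computed on the first demand:
  node1 = min2(-3, -9) = -9
  node3 = min2(-9, -3) = -9
  node4 = mul(-9, -9) = 81

Second demand — change propagation:
  node1: re-runs because input2 -9->2; new result -3.
  node3: re-runs because node1 -9->-3; new result -3.
  node4: re-runs because node3 -9->-3; node1 -9->-3; new result 9.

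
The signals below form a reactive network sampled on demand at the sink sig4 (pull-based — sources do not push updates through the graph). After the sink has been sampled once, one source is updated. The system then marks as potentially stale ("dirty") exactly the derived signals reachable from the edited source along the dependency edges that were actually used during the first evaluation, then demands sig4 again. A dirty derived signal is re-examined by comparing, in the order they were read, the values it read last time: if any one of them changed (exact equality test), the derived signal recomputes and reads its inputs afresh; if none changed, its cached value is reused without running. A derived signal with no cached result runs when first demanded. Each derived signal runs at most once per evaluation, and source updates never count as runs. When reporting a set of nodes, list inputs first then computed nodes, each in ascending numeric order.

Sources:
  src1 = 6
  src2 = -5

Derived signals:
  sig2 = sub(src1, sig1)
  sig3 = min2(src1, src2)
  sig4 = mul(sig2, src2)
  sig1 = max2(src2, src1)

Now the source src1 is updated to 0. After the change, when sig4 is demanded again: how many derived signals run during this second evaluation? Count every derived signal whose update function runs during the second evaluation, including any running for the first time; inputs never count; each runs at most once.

Run set: sig1, sig2 (2 run).
The important point: sig2 recomputes to an identical value, and the output ends up unchanged.

Initial pass — values computed on the first demand:
  sig1 = max2(-5, 6) = 6
  sig2 = sub(6, 6) = 0
  sig4 = mul(0, -5) = 0

Second demand — change propagation:
  sig1: re-runs because src1 6->0; new result 0.
  sig2: re-runs because src1 6->0; sig1 6->0; new result 0 (unchanged).
  sig4: re-examined; everything it read last time is the same (sig2 unchanged, src2 unchanged) — cache 0 kept, no run.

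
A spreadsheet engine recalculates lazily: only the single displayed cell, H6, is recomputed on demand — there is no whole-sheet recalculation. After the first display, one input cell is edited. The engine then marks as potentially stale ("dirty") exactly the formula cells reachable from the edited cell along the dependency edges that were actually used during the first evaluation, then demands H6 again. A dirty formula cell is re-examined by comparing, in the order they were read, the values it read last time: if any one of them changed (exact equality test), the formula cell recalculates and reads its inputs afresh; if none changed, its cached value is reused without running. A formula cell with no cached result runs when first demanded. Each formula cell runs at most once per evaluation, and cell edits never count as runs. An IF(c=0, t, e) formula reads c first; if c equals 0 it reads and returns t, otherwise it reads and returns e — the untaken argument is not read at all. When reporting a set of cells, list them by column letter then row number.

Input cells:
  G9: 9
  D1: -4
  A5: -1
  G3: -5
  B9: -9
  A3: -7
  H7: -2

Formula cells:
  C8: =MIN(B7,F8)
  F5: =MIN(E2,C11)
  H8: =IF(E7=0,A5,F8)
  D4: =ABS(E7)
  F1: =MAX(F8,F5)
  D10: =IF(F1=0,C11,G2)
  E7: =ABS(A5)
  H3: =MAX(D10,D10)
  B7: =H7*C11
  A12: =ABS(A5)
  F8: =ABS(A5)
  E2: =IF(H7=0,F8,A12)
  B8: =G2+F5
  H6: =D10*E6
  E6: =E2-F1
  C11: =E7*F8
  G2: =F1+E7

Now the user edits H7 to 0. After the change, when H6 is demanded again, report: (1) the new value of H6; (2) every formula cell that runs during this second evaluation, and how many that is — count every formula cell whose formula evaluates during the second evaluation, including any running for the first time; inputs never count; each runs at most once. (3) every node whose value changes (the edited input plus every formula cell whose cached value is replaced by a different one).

New value of H6: 0.
Formula cells that run: E2 — 1 in total.
Values that change: H7.
Key observation: the change is absorbed at E2 — it re-runs but produces the same value, and the output's value is unchanged.

First evaluation (everything demanded from the output):
  A12 = ABS(-1) = 1
  E7 = ABS(-1) = 1
  F8 = ABS(-1) = 1
  C11 = 1 * 1 = 1
  E2 = IF(H7=0: H7=-2 -> else branch A12) = 1
  F5 = MIN(1, 1) = 1
  F1 = MAX(1, 1) = 1
  E6 = 1 - 1 = 0
  G2 = 1 + 1 = 2
  D10 = IF(F1=0: F1=1 -> else branch G2) = 2
  H6 = 2 * 0 = 0

Propagation after the edit:
  E2: runs — H7 -2->0; result 1 (same value as before).
  F5: checked — values it read are unchanged (E2 unchanged, C11 unchanged); reused cached 1 without running.
  F1: checked — values it read are unchanged (F8 unchanged, F5 unchanged); reused cached 1 without running.
  E6: checked — values it read are unchanged (E2 unchanged, F1 unchanged); reused cached 0 without running.
  G2: checked — values it read are unchanged (F1 unchanged, E7 unchanged); reused cached 2 without running.
  D10: checked — values it read are unchanged (F1 unchanged, G2 unchanged); reused cached 2 without running.
  H6: checked — values it read are unchanged (D10 unchanged, E6 unchanged); reused cached 0 without running.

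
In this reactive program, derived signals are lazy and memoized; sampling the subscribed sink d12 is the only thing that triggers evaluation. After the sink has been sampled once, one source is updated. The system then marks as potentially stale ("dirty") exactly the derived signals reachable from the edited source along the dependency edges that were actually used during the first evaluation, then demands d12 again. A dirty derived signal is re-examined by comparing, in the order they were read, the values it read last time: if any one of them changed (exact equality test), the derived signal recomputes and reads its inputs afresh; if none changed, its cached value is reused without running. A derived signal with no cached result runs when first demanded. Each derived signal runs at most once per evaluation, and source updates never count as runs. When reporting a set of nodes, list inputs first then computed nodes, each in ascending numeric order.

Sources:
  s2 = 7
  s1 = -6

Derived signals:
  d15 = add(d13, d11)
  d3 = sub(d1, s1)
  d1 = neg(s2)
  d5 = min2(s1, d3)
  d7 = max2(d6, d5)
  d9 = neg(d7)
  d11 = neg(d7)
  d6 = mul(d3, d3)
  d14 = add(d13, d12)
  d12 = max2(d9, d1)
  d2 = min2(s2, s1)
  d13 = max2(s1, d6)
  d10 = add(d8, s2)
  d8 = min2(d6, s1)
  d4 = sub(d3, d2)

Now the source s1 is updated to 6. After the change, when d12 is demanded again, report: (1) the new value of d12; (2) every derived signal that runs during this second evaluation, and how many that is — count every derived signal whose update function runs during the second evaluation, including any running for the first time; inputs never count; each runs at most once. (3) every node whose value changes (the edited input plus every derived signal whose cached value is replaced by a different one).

Demanding d12 again yields -7.
6 derived signals run: d3, d5, d6, d7, d9, d12.
The nodes whose values change: s1, d3, d5, d6, d7, d9, d12.

First demand of the output computes:
  d1 = neg(7) = -7
  d3 = sub(-7, -6) = -1
  d5 = min2(-6, -1) = -6
  d6 = mul(-1, -1) = 1
  d7 = max2(1, -6) = 1
  d9 = neg(1) = -1
  d12 = max2(-1, -7) = -1

After the edit, cleaning proceeds:
  d3: a read changed (s1 -6->6) — executes, giving -13.
  d5: a read changed (s1 -6->6; d3 -1->-13) — executes, giving -13.
  d6: a read changed (d3 -1->-13; d3 -1->-13) — executes, giving 169.
  d7: a read changed (d6 1->169; d5 -6->-13) — executes, giving 169.
  d9: a read changed (d7 1->169) — executes, giving -169.
  d12: a read changed (d9 -1->-169) — executes, giving -7.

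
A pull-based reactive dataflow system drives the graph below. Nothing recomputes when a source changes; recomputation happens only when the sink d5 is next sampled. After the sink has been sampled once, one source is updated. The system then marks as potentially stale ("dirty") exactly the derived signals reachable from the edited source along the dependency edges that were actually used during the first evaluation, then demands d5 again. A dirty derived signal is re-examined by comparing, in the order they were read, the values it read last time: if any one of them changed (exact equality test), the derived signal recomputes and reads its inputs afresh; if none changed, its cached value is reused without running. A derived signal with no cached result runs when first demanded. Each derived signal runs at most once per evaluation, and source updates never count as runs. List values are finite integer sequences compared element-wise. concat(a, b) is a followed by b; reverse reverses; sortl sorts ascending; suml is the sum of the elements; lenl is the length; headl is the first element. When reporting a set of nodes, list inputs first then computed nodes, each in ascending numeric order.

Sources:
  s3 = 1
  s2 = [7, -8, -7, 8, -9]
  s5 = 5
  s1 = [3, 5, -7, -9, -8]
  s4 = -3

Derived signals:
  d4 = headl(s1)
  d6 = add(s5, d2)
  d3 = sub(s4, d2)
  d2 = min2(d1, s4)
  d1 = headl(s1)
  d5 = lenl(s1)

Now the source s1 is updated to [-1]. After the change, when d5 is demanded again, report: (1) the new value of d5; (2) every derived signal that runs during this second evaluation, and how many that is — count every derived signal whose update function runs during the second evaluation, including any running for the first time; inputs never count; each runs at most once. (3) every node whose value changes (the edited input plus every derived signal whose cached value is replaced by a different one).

New value of d5: 1.
Derived signals that run: d5 — 1 in total.
Values that change: s1, d5.

First evaluation (everything demanded from the output):
  d5 = lenl([3, 5, -7, -9, -8]) = 5

Propagation after the edit:
  d5: runs — s1 [3, 5, -7, -9, -8]->[-1]; result 1.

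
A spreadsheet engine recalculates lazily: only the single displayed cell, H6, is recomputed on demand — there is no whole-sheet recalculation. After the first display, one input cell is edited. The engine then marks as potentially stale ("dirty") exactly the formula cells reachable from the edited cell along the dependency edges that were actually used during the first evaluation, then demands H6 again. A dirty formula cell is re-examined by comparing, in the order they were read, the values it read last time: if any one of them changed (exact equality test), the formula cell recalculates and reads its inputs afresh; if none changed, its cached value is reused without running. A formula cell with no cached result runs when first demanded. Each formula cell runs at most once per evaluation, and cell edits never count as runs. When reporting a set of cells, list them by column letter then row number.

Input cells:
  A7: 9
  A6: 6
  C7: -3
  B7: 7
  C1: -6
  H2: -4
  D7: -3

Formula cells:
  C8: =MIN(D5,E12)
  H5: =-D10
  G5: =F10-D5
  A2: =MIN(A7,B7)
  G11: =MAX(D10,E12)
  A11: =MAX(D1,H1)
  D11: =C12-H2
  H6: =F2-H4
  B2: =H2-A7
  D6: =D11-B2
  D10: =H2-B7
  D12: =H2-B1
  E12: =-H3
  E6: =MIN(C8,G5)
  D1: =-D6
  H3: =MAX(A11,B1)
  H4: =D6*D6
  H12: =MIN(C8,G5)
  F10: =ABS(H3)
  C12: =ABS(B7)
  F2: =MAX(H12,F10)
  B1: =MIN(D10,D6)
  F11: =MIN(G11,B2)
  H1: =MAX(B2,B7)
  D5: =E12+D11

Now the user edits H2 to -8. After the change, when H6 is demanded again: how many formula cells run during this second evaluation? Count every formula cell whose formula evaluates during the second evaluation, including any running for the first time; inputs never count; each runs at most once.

Formula cells that run: A11, B1, B2, C8, D1, D5, D6, D10, D11, G5, H1, H3, H4, H6, H12 — 15 in total.
Key observation: the cutoff stops propagation at E12 — its inputs' values are unchanged, so it reuses its cache.

First evaluation (everything demanded from the output):
  B2 = -4 - 9 = -13
  C12 = ABS(7) = 7
  D10 = -4 - 7 = -11
  D11 = 7 - -4 = 11
  D6 = 11 - -13 = 24
  B1 = MIN(-11, 24) = -11
  D1 = -(24) = -24
  H1 = MAX(-13, 7) = 7
  A11 = MAX(-24, 7) = 7
  H3 = MAX(7, -11) = 7
  E12 = -(7) = -7
  D5 = -7 + 11 = 4
  C8 = MIN(4, -7) = -7
  F10 = ABS(7) = 7
  G5 = 7 - 4 = 3
  H4 = 24 * 24 = 576
  H12 = MIN(-7, 3) = -7
  F2 = MAX(-7, 7) = 7
  H6 = 7 - 576 = -569

Propagation after the edit:
  B2: runs — H2 -4->-8; result -17.
  D10: runs — H2 -4->-8; result -15.
  D11: runs — H2 -4->-8; result 15.
  D6: runs — D11 11->15; B2 -13->-17; result 32.
  B1: runs — D10 -11->-15; D6 24->32; result -15.
  D1: runs — D6 24->32; result -32.
  H1: runs — B2 -13->-17; result 7 (same value as before).
  A11: runs — D1 -24->-32; result 7 (same value as before).
  H3: runs — B1 -11->-15; result 7 (same value as before).
  E12: checked — values it read are unchanged (H3 unchanged); reused cached -7 without running.
  D5: runs — D11 11->15; result 8.
  C8: runs — D5 4->8; result -7 (same value as before).
  F10: checked — values it read are unchanged (H3 unchanged); reused cached 7 without running.
  G5: runs — D5 4->8; result -1.
  H4: runs — D6 24->32; D6 24->32; result 1024.
  H12: runs — G5 3->-1; result -7 (same value as before).
  F2: checked — values it read are unchanged (H12 unchanged, F10 unchanged); reused cached 7 without running.
  H6: runs — H4 576->1024; result -1017.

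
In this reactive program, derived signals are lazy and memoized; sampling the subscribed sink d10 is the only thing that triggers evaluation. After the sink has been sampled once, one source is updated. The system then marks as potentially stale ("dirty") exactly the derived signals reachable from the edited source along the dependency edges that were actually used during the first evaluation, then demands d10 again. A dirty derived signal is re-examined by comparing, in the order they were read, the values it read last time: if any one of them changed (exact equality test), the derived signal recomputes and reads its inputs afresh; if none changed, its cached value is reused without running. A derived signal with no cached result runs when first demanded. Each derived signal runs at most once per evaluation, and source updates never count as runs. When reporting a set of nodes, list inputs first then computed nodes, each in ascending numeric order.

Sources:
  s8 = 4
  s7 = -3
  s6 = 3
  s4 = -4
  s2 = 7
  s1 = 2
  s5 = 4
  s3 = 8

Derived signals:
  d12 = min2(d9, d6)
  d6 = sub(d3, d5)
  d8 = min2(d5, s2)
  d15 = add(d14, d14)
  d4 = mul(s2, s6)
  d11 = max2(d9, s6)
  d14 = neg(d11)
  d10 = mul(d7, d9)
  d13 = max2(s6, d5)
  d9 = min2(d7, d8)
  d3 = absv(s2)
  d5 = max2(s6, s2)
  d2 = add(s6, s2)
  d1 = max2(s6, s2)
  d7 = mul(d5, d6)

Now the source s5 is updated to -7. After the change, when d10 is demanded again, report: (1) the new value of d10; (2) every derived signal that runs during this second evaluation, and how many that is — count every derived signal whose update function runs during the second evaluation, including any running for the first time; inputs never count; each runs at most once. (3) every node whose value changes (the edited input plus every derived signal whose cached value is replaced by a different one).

First demand of the output computes:
  d3 = absv(7) = 7
  d5 = max2(3, 7) = 7
  d6 = sub(7, 7) = 0
  d7 = mul(7, 0) = 0
  d8 = min2(7, 7) = 7
  d9 = min2(0, 7) = 0
  d10 = mul(0, 0) = 0

After the edit, cleaning proceeds:
  no node depends on s5 at all; the second demand re-runs nothing.

Note the shortcut — nothing in the graph depends on s5 at all, so no recomputation happens.

Demanding d10 again yields 0.
0 derived signals run: none.
The nodes whose values change: s5.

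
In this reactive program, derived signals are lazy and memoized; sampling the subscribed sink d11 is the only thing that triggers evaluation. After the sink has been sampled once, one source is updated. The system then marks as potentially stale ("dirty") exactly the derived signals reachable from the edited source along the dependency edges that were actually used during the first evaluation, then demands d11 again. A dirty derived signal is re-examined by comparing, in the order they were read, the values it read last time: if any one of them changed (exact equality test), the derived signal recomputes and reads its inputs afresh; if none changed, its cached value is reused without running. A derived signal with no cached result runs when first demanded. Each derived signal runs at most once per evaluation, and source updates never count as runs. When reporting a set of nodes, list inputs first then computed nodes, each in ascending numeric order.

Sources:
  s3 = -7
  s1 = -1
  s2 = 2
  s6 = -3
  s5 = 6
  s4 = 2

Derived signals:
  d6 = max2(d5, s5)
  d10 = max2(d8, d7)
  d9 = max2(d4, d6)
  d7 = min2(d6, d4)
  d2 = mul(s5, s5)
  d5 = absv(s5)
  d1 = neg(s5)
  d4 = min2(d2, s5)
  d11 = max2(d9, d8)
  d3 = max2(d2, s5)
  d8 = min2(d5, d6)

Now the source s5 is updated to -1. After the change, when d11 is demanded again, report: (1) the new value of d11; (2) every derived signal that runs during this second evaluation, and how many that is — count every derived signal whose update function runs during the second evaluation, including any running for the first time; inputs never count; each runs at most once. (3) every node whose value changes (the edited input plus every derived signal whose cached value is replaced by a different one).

First demand of the output computes:
  d2 = mul(6, 6) = 36
  d4 = min2(36, 6) = 6
  d5 = absv(6) = 6
  d6 = max2(6, 6) = 6
  d8 = min2(6, 6) = 6
  d9 = max2(6, 6) = 6
  d11 = max2(6, 6) = 6

After the edit, cleaning proceeds:
  d2: a read changed (s5 6->-1; s5 6->-1) — executes, giving 1.
  d4: a read changed (d2 36->1; s5 6->-1) — executes, giving -1.
  d5: a read changed (s5 6->-1) — executes, giving 1.
  d6: a read changed (d5 6->1; s5 6->-1) — executes, giving 1.
  d8: a read changed (d5 6->1; d6 6->1) — executes, giving 1.
  d9: a read changed (d4 6->-1; d6 6->1) — executes, giving 1.
  d11: a read changed (d9 6->1; d8 6->1) — executes, giving 1.

Demanding d11 again yields 1.
7 derived signals run: d2, d4, d5, d6, d8, d9, d11.
The nodes whose values change: s5, d2, d4, d5, d6, d8, d9, d11.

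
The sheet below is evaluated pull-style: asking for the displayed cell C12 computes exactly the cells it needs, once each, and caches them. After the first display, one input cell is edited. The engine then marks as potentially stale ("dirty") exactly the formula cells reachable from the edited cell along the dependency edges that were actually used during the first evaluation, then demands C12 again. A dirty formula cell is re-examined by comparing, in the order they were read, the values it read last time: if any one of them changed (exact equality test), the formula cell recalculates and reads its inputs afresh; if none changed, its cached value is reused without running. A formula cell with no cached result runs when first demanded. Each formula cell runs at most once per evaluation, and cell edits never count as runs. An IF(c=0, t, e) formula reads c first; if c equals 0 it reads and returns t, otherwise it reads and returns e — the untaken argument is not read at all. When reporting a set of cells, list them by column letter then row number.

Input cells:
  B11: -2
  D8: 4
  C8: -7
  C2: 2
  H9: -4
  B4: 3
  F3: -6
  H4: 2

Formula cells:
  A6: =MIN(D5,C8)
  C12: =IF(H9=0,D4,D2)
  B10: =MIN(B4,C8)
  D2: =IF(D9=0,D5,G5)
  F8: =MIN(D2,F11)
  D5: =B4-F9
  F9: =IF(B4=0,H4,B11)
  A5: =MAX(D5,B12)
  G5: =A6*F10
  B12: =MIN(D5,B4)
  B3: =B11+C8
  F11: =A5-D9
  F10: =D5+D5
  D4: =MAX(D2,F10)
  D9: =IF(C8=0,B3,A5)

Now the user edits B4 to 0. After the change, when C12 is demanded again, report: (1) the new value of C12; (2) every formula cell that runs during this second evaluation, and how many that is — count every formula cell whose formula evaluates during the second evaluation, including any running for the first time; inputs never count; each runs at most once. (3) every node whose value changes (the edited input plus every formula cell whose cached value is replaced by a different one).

First demand of the output computes:
  F9 = IF(B4=0: B4=3 -> else branch B11) = -2
  D5 = 3 - -2 = 5
  A6 = MIN(5, -7) = -7
  B12 = MIN(5, 3) = 3
  A5 = MAX(5, 3) = 5
  D9 = IF(C8=0: C8=-7 -> else branch A5) = 5
  F10 = 5 + 5 = 10
  G5 = -7 * 10 = -70
  D2 = IF(D9=0: D9=5 -> else branch G5) = -70
  C12 = IF(H9=0: H9=-4 -> else branch D2) = -70

After the edit, cleaning proceeds:
  F9: a read changed (B4 3->0) — executes, giving 2.
  D5: a read changed (B4 3->0; F9 -2->2) — executes, giving -2.
  A6: a read changed (D5 5->-2) — executes, giving -7 — identical to its old value.
  B12: a read changed (D5 5->-2; B4 3->0) — executes, giving -2.
  A5: a read changed (D5 5->-2; B12 3->-2) — executes, giving -2.
  D9: a read changed (A5 5->-2) — executes, giving -2.
  F10: a read changed (D5 5->-2; D5 5->-2) — executes, giving -4.
  G5: a read changed (F10 10->-4) — executes, giving 28.
  D2: a read changed (D9 5->-2; G5 -70->28) — executes, giving 28.
  C12: a read changed (D2 -70->28) — executes, giving 28.

Demanding C12 again yields 28.
10 formula cells run: A5, A6, B12, C12, D2, D5, D9, F9, F10, G5.
The nodes whose values change: A5, B4, B12, C12, D2, D5, D9, F9, F10, G5.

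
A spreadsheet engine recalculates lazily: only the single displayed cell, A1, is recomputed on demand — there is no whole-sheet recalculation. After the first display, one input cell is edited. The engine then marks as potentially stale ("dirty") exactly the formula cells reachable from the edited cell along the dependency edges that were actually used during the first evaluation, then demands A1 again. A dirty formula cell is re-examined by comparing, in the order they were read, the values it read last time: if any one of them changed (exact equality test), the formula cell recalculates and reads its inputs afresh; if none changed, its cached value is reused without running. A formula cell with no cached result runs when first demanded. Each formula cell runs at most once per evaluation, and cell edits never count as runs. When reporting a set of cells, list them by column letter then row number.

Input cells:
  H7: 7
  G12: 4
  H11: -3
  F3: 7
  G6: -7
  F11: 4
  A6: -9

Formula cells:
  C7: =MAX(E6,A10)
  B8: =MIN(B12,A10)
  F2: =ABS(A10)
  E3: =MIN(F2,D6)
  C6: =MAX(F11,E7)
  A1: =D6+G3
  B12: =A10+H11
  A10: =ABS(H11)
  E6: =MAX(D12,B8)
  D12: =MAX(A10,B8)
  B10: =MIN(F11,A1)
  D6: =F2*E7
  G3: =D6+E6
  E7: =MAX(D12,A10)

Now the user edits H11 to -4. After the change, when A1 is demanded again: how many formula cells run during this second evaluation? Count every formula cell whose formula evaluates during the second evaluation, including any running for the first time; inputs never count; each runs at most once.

Formula cells that run: A1, A10, B8, B12, D6, D12, E6, E7, F2, G3 — 10 in total.

First evaluation (everything demanded from the output):
  A10 = ABS(-3) = 3
  B12 = 3 + -3 = 0
  B8 = MIN(0, 3) = 0
  D12 = MAX(3, 0) = 3
  E6 = MAX(3, 0) = 3
  E7 = MAX(3, 3) = 3
  F2 = ABS(3) = 3
  D6 = 3 * 3 = 9
  G3 = 9 + 3 = 12
  A1 = 9 + 12 = 21

Propagation after the edit:
  A10: runs — H11 -3->-4; result 4.
  B12: runs — A10 3->4; H11 -3->-4; result 0 (same value as before).
  B8: runs — A10 3->4; result 0 (same value as before).
  D12: runs — A10 3->4; result 4.
  E6: runs — D12 3->4; result 4.
  E7: runs — D12 3->4; A10 3->4; result 4.
  F2: runs — A10 3->4; result 4.
  D6: runs — F2 3->4; E7 3->4; result 16.
  G3: runs — D6 9->16; E6 3->4; result 20.
  A1: runs — D6 9->16; G3 12->20; result 36.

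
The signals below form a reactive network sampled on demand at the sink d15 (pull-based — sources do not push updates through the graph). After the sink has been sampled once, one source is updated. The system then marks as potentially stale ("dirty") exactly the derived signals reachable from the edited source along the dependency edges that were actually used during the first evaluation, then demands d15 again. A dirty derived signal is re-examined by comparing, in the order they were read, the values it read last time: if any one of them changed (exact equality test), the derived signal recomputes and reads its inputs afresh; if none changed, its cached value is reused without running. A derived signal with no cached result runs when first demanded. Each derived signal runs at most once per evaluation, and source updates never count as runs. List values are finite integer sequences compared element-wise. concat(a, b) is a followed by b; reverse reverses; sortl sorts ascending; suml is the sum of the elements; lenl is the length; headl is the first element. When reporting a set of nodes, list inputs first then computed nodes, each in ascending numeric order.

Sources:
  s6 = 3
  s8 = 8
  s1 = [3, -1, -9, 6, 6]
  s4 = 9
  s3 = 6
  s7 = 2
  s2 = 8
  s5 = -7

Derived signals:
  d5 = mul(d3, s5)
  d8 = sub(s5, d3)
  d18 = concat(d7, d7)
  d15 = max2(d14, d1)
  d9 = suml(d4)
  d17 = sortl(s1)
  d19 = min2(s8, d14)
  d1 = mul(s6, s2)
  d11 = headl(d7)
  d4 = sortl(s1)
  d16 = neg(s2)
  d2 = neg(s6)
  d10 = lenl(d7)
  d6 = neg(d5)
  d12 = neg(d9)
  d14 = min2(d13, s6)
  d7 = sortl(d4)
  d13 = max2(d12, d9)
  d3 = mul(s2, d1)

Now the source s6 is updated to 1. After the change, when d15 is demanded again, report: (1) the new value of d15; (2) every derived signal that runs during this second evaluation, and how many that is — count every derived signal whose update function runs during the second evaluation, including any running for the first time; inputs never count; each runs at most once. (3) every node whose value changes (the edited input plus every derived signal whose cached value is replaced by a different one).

d15 now evaluates to 8.
Run set: d1, d14, d15 (3 run).
Changed values: s6, d1, d14, d15.

Initial pass — values computed on the first demand:
  d1 = mul(3, 8) = 24
  d4 = sortl([3, -1, -9, 6, 6]) = [-9, -1, 3, 6, 6]
  d9 = suml([-9, -1, 3, 6, 6]) = 5
  d12 = neg(5) = -5
  d13 = max2(-5, 5) = 5
  d14 = min2(5, 3) = 3
  d15 = max2(3, 24) = 24

Second demand — change propagation:
  d1: re-runs because s6 3->1; new result 8.
  d14: re-runs because s6 3->1; new result 1.
  d15: re-runs because d14 3->1; d1 24->8; new result 8.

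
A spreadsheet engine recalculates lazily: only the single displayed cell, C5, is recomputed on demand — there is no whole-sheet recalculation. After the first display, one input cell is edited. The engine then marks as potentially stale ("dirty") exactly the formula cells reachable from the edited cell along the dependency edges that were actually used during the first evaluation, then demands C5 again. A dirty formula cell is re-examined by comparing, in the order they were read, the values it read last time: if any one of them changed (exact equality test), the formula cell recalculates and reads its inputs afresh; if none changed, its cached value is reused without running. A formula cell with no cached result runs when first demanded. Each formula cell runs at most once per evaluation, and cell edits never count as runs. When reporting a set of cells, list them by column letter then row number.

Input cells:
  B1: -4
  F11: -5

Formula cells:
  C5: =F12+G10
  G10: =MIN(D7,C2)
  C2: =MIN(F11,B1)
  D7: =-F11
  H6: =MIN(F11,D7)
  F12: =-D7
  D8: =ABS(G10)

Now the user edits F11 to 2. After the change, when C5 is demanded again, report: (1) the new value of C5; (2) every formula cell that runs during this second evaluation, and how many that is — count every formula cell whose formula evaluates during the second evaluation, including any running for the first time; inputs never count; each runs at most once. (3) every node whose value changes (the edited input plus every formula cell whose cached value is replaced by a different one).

New value of C5: -2.
Formula cells that run: C2, C5, D7, F12, G10 — 5 in total.
Values that change: C2, C5, D7, F11, F12, G10.

First evaluation (everything demanded from the output):
  C2 = MIN(-5, -4) = -5
  D7 = -(-5) = 5
  F12 = -(5) = -5
  G10 = MIN(5, -5) = -5
  C5 = -5 + -5 = -10

Propagation after the edit:
  C2: runs — F11 -5->2; result -4.
  D7: runs — F11 -5->2; result -2.
  F12: runs — D7 5->-2; result 2.
  G10: runs — D7 5->-2; C2 -5->-4; result -4.
  C5: runs — F12 -5->2; G10 -5->-4; result -2.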